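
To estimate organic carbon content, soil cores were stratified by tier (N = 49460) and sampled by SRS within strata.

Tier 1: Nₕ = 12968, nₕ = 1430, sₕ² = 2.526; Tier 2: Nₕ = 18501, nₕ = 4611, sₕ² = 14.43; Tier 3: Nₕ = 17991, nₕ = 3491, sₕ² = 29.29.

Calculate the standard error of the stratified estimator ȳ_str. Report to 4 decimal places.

Var(ȳ_str) = Σₕ Wₕ²(1 − fₕ)sₕ²/nₕ with Wₕ = Nₕ/N, N = 49460.
Tier 1: Wₕ = 0.26219167; term = 0.26219167²·(1 − 0.11027144)·2.526/1430 = 1.08042 × 10^-4.
Tier 2: Wₕ = 0.37405985; term = 0.37405985²·(1 − 0.24922977)·14.43/4611 = 3.2874597 × 10^-4.
Tier 3: Wₕ = 0.36374848; term = 0.36374848²·(1 − 0.19404147)·29.29/3491 = 8.9471477 × 10^-4.
Sum = 0.0013315027.
SE = √(0.0013315027) = 0.0365.

0.0365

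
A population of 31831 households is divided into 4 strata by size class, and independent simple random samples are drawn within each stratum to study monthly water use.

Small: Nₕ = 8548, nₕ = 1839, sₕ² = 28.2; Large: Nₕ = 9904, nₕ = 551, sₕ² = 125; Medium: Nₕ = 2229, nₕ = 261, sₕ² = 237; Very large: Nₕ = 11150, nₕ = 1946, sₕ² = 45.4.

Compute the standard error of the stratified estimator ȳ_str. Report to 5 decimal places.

0.16704

Var(ȳ_str) = Σₕ Wₕ²(1 − fₕ)sₕ²/nₕ with Wₕ = Nₕ/N, N = 31831.
Small: Wₕ = 0.26854324; term = 0.26854324²·(1 − 0.21513804)·28.2/1839 = 8.6793883 × 10^-4.
Large: Wₕ = 0.31114323; term = 0.31114323²·(1 − 0.05563409)·125/551 = 0.020740509.
Medium: Wₕ = 0.07002608; term = 0.07002608²·(1 − 0.11709287)·237/261 = 0.0039313566.
Very large: Wₕ = 0.35028746; term = 0.35028746²·(1 − 0.17452915)·45.4/1946 = 0.0023630011.
Sum = 0.027902806.
SE = √(0.027902806) = 0.16704.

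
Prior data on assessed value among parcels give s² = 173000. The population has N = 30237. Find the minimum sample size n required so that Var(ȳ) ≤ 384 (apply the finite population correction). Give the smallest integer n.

444

Without fpc, n₀ = s²/D = 173000/384 = 450.5208.
With fpc, (1 − n/N)·s²/n ≤ D requires n ≥ n₀/(1 + n₀/N) = 450.5208/(1 + 450.5208/30237) = 443.9067.
Rounding up, n = 444.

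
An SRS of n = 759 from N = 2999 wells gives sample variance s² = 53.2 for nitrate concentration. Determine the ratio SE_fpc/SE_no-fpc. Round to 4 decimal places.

f = n/N = 759/2999 = 0.25308436.
SE_no-fpc = √(s²/n) = 0.26474937; SE_fpc = √((1−f)s²/n) = 0.22880774.
Ratio = √(1−f) = 0.86424281.

0.8642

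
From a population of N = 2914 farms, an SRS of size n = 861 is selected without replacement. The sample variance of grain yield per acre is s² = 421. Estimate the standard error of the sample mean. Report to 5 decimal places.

Under SRS without replacement, Var(ȳ) = (1 − f)·s²/n with f = n/N = 861/2914 = 0.29547014.
Var(ȳ) = (1 − 0.29547014)·421/861 = 0.70452986·0.48896632 = 0.34449137.
SE(ȳ) = √(0.34449137) = 0.58693.

0.58693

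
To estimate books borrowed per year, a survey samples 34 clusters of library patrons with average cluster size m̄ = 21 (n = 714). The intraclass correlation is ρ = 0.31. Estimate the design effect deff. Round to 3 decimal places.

deff = 1 + (21 − 1)·0.31 = 1 + 6.2 = 7.2.

7.200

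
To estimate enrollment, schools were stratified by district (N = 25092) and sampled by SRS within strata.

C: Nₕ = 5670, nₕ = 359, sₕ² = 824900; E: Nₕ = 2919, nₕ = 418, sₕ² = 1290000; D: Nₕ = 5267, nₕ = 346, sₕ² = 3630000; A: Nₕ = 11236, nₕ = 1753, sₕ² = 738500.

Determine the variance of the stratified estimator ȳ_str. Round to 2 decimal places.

Var(ȳ_str) = Σₕ Wₕ²(1 − fₕ)sₕ²/nₕ with Wₕ = Nₕ/N, N = 25092.
C: Wₕ = 0.22596844; term = 0.22596844²·(1 − 0.06331570)·824900/359 = 109.89949.
E: Wₕ = 0.11633190; term = 0.11633190²·(1 − 0.14319973)·1290000/418 = 35.784146.
D: Wₕ = 0.20990754; term = 0.20990754²·(1 − 0.06569204)·3630000/346 = 431.89348.
A: Wₕ = 0.44779212; term = 0.44779212²·(1 − 0.15601638)·738500/1753 = 71.294415.
Sum = 648.87153.

648.87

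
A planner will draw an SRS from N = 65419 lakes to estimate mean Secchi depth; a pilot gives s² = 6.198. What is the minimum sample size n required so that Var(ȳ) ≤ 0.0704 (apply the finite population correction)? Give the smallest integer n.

Without fpc, n₀ = s²/D = 6.198/0.0704 = 88.0398.
With fpc, (1 − n/N)·s²/n ≤ D requires n ≥ n₀/(1 + n₀/N) = 88.0398/(1 + 88.0398/65419) = 87.9215.
Rounding up, n = 88.

88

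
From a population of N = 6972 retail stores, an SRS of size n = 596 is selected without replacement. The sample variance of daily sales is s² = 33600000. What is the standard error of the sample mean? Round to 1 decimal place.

Under SRS without replacement, Var(ȳ) = (1 − f)·s²/n with f = n/N = 596/6972 = 0.08548480.
Var(ȳ) = (1 − 0.08548480)·33600000/596 = 0.91451520·56375.839 = 51556.562.
SE(ȳ) = √(51556.562) = 227.1.

227.1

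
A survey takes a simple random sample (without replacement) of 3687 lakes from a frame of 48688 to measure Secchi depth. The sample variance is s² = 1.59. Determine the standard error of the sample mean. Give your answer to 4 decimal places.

Under SRS without replacement, Var(ȳ) = (1 − f)·s²/n with f = n/N = 3687/48688 = 0.07572708.
Var(ȳ) = (1 − 0.07572708)·1.59/3687 = 0.92427292·4.3124491 × 10^-4 = 3.98588 × 10^-4.
SE(ȳ) = √(3.98588 × 10^-4) = 0.0200.

0.0200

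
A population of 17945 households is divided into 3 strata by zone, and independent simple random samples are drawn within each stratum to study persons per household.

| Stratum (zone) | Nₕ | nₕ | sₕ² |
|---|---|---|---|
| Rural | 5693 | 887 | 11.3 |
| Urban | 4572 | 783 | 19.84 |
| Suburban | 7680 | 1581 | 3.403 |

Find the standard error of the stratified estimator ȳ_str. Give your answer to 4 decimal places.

Var(ȳ_str) = Σₕ Wₕ²(1 − fₕ)sₕ²/nₕ with Wₕ = Nₕ/N, N = 17945.
Rural: Wₕ = 0.31724714; term = 0.31724714²·(1 − 0.15580538)·11.3/887 = 0.0010824126.
Urban: Wₕ = 0.25477849; term = 0.25477849²·(1 − 0.17125984)·19.84/783 = 0.0013630877.
Suburban: Wₕ = 0.42797437; term = 0.42797437²·(1 − 0.20585938)·3.403/1581 = 3.1308554 × 10^-4.
Sum = 0.0027585858.
SE = √(0.0027585858) = 0.0525.

0.0525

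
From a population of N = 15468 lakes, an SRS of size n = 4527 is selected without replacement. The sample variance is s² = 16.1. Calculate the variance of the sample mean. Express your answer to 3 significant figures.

0.00252

Under SRS without replacement, Var(ȳ) = (1 − f)·s²/n with f = n/N = 4527/15468 = 0.29266874.
Var(ȳ) = (1 − 0.29266874)·16.1/4527 = 0.70733126·0.0035564391 = 0.0025155806.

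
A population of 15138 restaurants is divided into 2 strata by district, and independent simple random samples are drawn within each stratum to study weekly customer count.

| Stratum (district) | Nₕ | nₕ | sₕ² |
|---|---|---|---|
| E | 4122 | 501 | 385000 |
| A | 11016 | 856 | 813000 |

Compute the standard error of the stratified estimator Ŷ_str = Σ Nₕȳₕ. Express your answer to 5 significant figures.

343180

Var(Ŷ_str) = Σₕ Nₕ²(1 − fₕ)sₕ²/nₕ.
E: 4122²·(1 − 501/4122)·385000/501 = 1.1469897 × 10^10.
A: 11016²·(1 − 856/11016)·813000/856 = 1.0630028 × 10^11.
Sum = 1.1777018 × 10^11.
SE = √(1.1777018 × 10^11) = 343180.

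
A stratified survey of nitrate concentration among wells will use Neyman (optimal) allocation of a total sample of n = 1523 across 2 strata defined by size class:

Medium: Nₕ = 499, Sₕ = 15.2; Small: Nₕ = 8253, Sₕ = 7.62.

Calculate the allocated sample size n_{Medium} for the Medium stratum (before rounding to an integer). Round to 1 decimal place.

163.9

Neyman allocation: nₕ = n·NₕSₕ / Σⱼ NⱼSⱼ.
Σ NⱼSⱼ = 499·15.2 + 8253·7.62 = 70472.66.
n_{Medium} = 1523·499·15.2 / 70472.66 = 163.9.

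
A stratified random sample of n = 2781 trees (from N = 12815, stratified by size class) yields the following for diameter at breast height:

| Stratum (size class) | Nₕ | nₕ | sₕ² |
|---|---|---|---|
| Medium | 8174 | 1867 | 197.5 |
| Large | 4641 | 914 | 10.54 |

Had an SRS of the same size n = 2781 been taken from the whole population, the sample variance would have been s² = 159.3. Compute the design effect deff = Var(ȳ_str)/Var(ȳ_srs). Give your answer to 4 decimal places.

Var(ȳ_str) = Σ Wₕ²(1−fₕ)sₕ²/nₕ with Wₕ = Nₕ/12815:
  Medium: (8174/12815)²·(1−1867/8174)·197.5/1867 = 0.033208023
  Large: (4641/12815)²·(1−914/4641)·10.54/914 = 0.0012145857
  → Var(ȳ_str) = 0.034422609.
Var(ȳ_srs) = (1 − 2781/12815)·159.3/2781 = 0.044850808.
deff = 0.034422609 / 0.044850808 = 0.7675.

0.7675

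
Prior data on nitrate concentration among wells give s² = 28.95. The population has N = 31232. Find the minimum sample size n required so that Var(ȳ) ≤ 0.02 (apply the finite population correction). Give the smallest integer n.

1384

Without fpc, n₀ = s²/D = 28.95/0.02 = 1447.5000.
With fpc, (1 − n/N)·s²/n ≤ D requires n ≥ n₀/(1 + n₀/N) = 1447.5000/(1 + 1447.5000/31232) = 1383.3847.
Rounding up, n = 1384.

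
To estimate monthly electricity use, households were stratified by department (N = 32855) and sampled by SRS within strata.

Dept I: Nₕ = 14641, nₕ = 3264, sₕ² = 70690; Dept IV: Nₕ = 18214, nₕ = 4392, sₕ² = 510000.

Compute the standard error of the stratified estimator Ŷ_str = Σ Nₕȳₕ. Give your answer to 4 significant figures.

181200

Var(Ŷ_str) = Σₕ Nₕ²(1 − fₕ)sₕ²/nₕ.
Dept I: 14641²·(1 − 3264/14641)·70690/3264 = 3.6074999 × 10^9.
Dept IV: 18214²·(1 − 4392/18214)·510000/4392 = 2.9233719 × 10^10.
Sum = 3.2841219 × 10^10.
SE = √(3.2841219 × 10^10) = 181200.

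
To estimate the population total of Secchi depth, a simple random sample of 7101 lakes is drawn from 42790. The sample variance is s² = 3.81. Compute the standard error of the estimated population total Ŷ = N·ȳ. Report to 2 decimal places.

Var(Ŷ) = N²·Var(ȳ) = N²·(1 − n/N)·s²/n.
f = 7101/42790 = 0.16594999; Var(ȳ) = 0.83405001·3.81/7101 = 4.4750465 × 10^-4.
Var(Ŷ) = 42790² · (4.4750465 × 10^-4) = 819373.9.
SE(Ŷ) = √(819373.9) = 905.19.

905.19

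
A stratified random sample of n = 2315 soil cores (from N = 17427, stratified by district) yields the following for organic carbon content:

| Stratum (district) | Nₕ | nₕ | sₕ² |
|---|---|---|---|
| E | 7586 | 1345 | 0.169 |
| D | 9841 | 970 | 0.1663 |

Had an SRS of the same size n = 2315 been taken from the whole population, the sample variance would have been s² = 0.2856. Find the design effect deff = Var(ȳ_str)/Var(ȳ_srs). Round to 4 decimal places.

Var(ȳ_str) = Σ Wₕ²(1−fₕ)sₕ²/nₕ with Wₕ = Nₕ/17427:
  E: (7586/17427)²·(1−1345/7586)·0.169/1345 = 1.9587823 × 10^-5
  D: (9841/17427)²·(1−970/9841)·0.1663/970 = 4.9281857 × 10^-5
  → Var(ȳ_str) = 6.886968 × 10^-5.
Var(ȳ_srs) = (1 − 2315/17427)·0.2856/2315 = 1.0698097 × 10^-4.
deff = (6.886968 × 10^-5) / (1.0698097 × 10^-4) = 0.6438.

0.6438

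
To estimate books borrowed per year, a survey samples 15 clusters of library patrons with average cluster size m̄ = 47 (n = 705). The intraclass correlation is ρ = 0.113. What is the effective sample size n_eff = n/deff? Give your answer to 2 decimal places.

deff = 1 + (47 − 1)·0.113 = 1 + 5.198 = 6.198.
n_eff = 705 / 6.198 = 113.75.

113.75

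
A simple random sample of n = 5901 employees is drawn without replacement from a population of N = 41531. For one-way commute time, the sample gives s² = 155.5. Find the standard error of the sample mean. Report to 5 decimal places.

Under SRS without replacement, Var(ȳ) = (1 − f)·s²/n with f = n/N = 5901/41531 = 0.14208663.
Var(ȳ) = (1 − 0.14208663)·155.5/5901 = 0.85791337·0.026351466 = 0.022607275.
SE(ȳ) = √(0.022607275) = 0.15036.

0.15036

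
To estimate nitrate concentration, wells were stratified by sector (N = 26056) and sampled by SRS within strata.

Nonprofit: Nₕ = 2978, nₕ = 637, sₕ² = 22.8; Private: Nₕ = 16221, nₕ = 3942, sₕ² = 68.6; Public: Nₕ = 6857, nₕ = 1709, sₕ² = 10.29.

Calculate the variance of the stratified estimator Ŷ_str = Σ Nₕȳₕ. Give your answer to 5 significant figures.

Var(Ŷ_str) = Σₕ Nₕ²(1 − fₕ)sₕ²/nₕ.
Nonprofit: 2978²·(1 − 637/2978)·22.8/637 = 249529.28.
Private: 16221²·(1 − 3942/16221)·68.6/3942 = 3.4661561 × 10^6.
Public: 6857²·(1 − 1709/6857)·10.29/1709 = 212542.61.
Sum = 3.928228 × 10^6.

3.9282 × 10^6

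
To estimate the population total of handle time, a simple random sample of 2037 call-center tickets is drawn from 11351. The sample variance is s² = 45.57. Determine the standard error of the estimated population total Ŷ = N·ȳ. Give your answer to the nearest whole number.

Var(Ŷ) = N²·Var(ȳ) = N²·(1 − n/N)·s²/n.
f = 2037/11351 = 0.17945555; Var(ȳ) = 0.82054445·45.57/2037 = 0.01835651.
Var(Ŷ) = 11351² · 0.01835651 = 2.3651482 × 10^6.
SE(Ŷ) = √(2.3651482 × 10^6) = 1538.

1538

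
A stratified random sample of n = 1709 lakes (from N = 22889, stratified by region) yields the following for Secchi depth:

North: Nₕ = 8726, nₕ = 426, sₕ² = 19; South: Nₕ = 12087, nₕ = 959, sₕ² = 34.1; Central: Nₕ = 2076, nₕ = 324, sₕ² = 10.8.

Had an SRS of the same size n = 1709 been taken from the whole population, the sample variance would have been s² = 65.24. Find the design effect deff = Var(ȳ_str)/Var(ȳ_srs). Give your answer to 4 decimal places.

0.4395

Var(ȳ_str) = Σ Wₕ²(1−fₕ)sₕ²/nₕ with Wₕ = Nₕ/22889:
  North: (8726/22889)²·(1−426/8726)·19/426 = 0.0061657181
  South: (12087/22889)²·(1−959/12087)·34.1/959 = 0.0091288858
  Central: (2076/22889)²·(1−324/2076)·10.8/324 = 2.3141236 × 10^-4
  → Var(ȳ_str) = 0.015526016.
Var(ȳ_srs) = (1 − 1709/22889)·65.24/1709 = 0.035324094.
deff = 0.015526016 / 0.035324094 = 0.4395.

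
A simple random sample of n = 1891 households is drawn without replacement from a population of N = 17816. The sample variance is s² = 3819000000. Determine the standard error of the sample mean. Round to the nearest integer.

Under SRS without replacement, Var(ȳ) = (1 − f)·s²/n with f = n/N = 1891/17816 = 0.10614055.
Var(ȳ) = (1 − 0.10614055)·3819000000/1891 = 0.89385945·2.0195664 × 10^6 = 1.8052085 × 10^6.
SE(ȳ) = √(1.8052085 × 10^6) = 1344.

1344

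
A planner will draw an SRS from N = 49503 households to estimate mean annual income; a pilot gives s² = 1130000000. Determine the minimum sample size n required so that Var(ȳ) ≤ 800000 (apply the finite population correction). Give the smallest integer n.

1374

Without fpc, n₀ = s²/D = 1130000000/800000 = 1412.5000.
With fpc, (1 − n/N)·s²/n ≤ D requires n ≥ n₀/(1 + n₀/N) = 1412.5000/(1 + 1412.5000/49503) = 1373.3144.
Rounding up, n = 1374.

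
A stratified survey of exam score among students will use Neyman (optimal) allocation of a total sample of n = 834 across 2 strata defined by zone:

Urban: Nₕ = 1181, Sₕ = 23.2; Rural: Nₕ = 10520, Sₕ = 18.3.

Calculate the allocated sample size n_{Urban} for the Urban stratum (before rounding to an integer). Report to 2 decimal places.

103.91

Neyman allocation: nₕ = n·NₕSₕ / Σⱼ NⱼSⱼ.
Σ NⱼSⱼ = 1181·23.2 + 10520·18.3 = 219915.2.
n_{Urban} = 834·1181·23.2 / 219915.2 = 103.91.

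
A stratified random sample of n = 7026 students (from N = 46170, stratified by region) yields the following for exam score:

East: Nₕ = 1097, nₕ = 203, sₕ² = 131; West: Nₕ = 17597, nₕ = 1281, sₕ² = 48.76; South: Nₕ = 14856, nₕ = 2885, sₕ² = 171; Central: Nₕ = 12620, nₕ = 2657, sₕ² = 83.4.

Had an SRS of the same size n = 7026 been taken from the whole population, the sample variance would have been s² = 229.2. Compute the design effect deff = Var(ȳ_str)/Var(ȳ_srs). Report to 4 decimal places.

Var(ȳ_str) = Σ Wₕ²(1−fₕ)sₕ²/nₕ with Wₕ = Nₕ/46170:
  East: (1097/46170)²·(1−203/1097)·131/203 = 2.9689279 × 10^-4
  West: (17597/46170)²·(1−1281/17597)·48.76/1281 = 0.0051268091
  South: (14856/46170)²·(1−2885/14856)·171/2885 = 0.0049449609
  Central: (12620/46170)²·(1−2657/12620)·83.4/2657 = 0.0018514169
  → Var(ȳ_str) = 0.01222008.
Var(ȳ_srs) = (1 − 7026/46170)·229.2/7026 = 0.027657428.
deff = 0.01222008 / 0.027657428 = 0.4418.

0.4418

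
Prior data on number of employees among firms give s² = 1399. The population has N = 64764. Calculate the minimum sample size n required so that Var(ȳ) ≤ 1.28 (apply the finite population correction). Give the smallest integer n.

Without fpc, n₀ = s²/D = 1399/1.28 = 1092.9688.
With fpc, (1 − n/N)·s²/n ≤ D requires n ≥ n₀/(1 + n₀/N) = 1092.9688/(1 + 1092.9688/64764) = 1074.8298.
Rounding up, n = 1075.

1075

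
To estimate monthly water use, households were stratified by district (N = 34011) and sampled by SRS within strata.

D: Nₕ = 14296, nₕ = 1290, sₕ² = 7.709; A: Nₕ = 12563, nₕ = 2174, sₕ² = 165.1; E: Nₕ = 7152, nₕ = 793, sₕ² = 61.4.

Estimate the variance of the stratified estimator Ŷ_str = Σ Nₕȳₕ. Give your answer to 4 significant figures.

1.454 × 10^7

Var(Ŷ_str) = Σₕ Nₕ²(1 − fₕ)sₕ²/nₕ.
D: 14296²·(1 − 1290/14296)·7.709/1290 = 1.1111345 × 10^6.
A: 12563²·(1 − 2174/12563)·165.1/2174 = 9.9118481 × 10^6.
E: 7152²·(1 − 793/7152)·61.4/793 = 3.5213688 × 10^6.
Sum = 1.4544351 × 10^7.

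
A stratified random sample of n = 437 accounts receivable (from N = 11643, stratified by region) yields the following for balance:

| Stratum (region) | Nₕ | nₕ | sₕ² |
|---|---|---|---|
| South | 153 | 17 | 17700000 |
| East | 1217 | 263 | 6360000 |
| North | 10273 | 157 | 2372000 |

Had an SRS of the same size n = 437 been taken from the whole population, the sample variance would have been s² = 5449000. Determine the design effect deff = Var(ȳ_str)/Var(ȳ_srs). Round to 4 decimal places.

0.9957

Var(ȳ_str) = Σ Wₕ²(1−fₕ)sₕ²/nₕ with Wₕ = Nₕ/11643:
  South: (153/11643)²·(1−17/153)·17700000/17 = 159.8177
  East: (1217/11643)²·(1−263/1217)·6360000/263 = 207.11451
  North: (10273/11643)²·(1−157/10273)·2372000/157 = 11582.208
  → Var(ȳ_str) = 11949.14.
Var(ȳ_srs) = (1 − 437/11643)·5449000/437 = 12001.101.
deff = 11949.14 / 12001.101 = 0.9957.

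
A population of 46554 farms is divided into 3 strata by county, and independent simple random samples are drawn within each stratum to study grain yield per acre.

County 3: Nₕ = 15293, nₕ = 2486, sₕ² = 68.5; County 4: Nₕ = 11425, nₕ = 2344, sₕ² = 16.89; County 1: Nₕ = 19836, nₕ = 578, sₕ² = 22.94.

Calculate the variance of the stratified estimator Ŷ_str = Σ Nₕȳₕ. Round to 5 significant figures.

Var(Ŷ_str) = Σₕ Nₕ²(1 − fₕ)sₕ²/nₕ.
County 3: 15293²·(1 − 2486/15293)·68.5/2486 = 5.3967158 × 10^6.
County 4: 11425²·(1 − 2344/11425)·16.89/2344 = 747587.32.
County 1: 19836²·(1 − 578/19836)·22.94/578 = 1.5161105 × 10^7.
Sum = 2.1305408 × 10^7.

2.1305 × 10^7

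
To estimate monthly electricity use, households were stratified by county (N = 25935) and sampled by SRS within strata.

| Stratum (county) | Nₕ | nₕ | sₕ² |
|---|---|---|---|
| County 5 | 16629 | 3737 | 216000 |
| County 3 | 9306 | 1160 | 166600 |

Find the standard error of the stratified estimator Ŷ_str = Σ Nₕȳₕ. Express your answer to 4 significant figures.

Var(Ŷ_str) = Σₕ Nₕ²(1 − fₕ)sₕ²/nₕ.
County 5: 16629²·(1 − 3737/16629)·216000/3737 = 1.2391306 × 10^10.
County 3: 9306²·(1 − 1160/9306)·166600/1160 = 1.0887407 × 10^10.
Sum = 2.3278713 × 10^10.
SE = √(2.3278713 × 10^10) = 152600.

152600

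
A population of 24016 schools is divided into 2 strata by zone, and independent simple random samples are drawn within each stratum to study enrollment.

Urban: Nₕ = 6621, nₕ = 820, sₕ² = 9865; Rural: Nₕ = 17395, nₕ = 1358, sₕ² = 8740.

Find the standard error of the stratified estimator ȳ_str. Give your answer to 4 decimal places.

1.9784

Var(ȳ_str) = Σₕ Wₕ²(1 − fₕ)sₕ²/nₕ with Wₕ = Nₕ/N, N = 24016.
Urban: Wₕ = 0.27569121; term = 0.27569121²·(1 − 0.12384836)·9865/820 = 0.80113986.
Rural: Wₕ = 0.72430879; term = 0.72430879²·(1 − 0.07806841)·8740/1358 = 3.1128477.
Sum = 3.9139876.
SE = √(3.9139876) = 1.9784.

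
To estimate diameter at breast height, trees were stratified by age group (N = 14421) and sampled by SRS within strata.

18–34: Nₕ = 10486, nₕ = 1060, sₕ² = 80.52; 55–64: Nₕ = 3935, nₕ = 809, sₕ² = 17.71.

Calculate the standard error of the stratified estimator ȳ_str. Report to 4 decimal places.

0.1934

Var(ȳ_str) = Σₕ Wₕ²(1 − fₕ)sₕ²/nₕ with Wₕ = Nₕ/N, N = 14421.
18–34: Wₕ = 0.72713404; term = 0.72713404²·(1 − 0.10108716)·80.52/1060 = 0.036103095.
55–64: Wₕ = 0.27286596; term = 0.27286596²·(1 − 0.20559085)·17.71/809 = 0.0012948307.
Sum = 0.037397926.
SE = √(0.037397926) = 0.1934.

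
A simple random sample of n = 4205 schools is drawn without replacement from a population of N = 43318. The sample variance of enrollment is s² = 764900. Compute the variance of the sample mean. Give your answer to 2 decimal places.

164.24

Under SRS without replacement, Var(ȳ) = (1 − f)·s²/n with f = n/N = 4205/43318 = 0.09707281.
Var(ȳ) = (1 − 0.09707281)·764900/4205 = 0.90292719·181.9025 = 164.24471.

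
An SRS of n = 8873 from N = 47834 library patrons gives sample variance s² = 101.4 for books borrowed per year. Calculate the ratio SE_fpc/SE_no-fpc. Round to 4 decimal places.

f = n/N = 8873/47834 = 0.18549567.
SE_no-fpc = √(s²/n) = 0.10690148; SE_fpc = √((1−f)s²/n) = 0.096478476.
Ratio = √(1−f) = 0.90249893.

0.9025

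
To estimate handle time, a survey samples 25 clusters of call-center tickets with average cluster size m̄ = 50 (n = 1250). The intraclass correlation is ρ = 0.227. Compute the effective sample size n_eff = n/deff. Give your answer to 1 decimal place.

103.1

deff = 1 + (50 − 1)·0.227 = 1 + 11.123 = 12.123.
n_eff = 1250 / 12.123 = 103.1.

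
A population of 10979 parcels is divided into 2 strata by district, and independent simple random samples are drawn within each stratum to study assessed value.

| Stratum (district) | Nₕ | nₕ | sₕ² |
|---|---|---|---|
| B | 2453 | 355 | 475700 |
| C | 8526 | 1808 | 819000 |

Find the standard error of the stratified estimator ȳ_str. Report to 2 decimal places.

Var(ȳ_str) = Σₕ Wₕ²(1 − fₕ)sₕ²/nₕ with Wₕ = Nₕ/N, N = 10979.
B: Wₕ = 0.22342654; term = 0.22342654²·(1 − 0.14472075)·475700/355 = 57.211358.
C: Wₕ = 0.77657346; term = 0.77657346²·(1 − 0.21205724)·819000/1808 = 215.25103.
Sum = 272.46239.
SE = √(272.46239) = 16.51.

16.51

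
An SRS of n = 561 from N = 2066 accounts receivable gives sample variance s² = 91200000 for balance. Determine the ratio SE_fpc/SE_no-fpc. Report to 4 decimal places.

0.8535

f = n/N = 561/2066 = 0.27153921.
SE_no-fpc = √(s²/n) = 403.19579; SE_fpc = √((1−f)s²/n) = 344.12726.
Ratio = √(1−f) = 0.85349915.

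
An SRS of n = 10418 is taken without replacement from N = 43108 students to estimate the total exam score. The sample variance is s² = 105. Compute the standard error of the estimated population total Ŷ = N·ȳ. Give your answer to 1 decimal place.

Var(Ŷ) = N²·Var(ȳ) = N²·(1 − n/N)·s²/n.
f = 10418/43108 = 0.24167208; Var(ȳ) = 0.75832792·105/10418 = 0.0076429671.
Var(Ŷ) = 43108² · 0.0076429671 = 1.4202923 × 10^7.
SE(Ŷ) = √(1.4202923 × 10^7) = 3768.7.

3768.7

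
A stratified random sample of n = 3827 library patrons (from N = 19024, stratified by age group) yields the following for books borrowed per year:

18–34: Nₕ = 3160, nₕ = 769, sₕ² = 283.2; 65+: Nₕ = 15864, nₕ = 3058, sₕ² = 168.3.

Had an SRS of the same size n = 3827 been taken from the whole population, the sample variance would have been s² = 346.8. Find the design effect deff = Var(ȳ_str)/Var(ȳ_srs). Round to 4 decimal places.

0.5330

Var(ȳ_str) = Σ Wₕ²(1−fₕ)sₕ²/nₕ with Wₕ = Nₕ/19024:
  18–34: (3160/19024)²·(1−769/3160)·283.2/769 = 0.0076882924
  65+: (15864/19024)²·(1−3058/15864)·168.3/3058 = 0.030893646
  → Var(ȳ_str) = 0.038581938.
Var(ȳ_srs) = (1 − 3827/19024)·346.8/3827 = 0.072389679.
deff = 0.038581938 / 0.072389679 = 0.5330.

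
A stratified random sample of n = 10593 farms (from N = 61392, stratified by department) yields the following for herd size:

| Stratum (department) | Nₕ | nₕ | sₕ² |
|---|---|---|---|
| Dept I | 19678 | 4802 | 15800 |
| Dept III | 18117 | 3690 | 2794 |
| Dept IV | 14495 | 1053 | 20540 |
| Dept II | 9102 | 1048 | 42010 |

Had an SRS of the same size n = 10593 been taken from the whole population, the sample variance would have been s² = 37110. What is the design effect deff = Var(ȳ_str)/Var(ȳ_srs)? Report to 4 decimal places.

0.7231

Var(ȳ_str) = Σ Wₕ²(1−fₕ)sₕ²/nₕ with Wₕ = Nₕ/61392:
  Dept I: (19678/61392)²·(1−4802/19678)·15800/4802 = 0.25555153
  Dept III: (18117/61392)²·(1−3690/18117)·2794/3690 = 0.052509609
  Dept IV: (14495/61392)²·(1−1053/14495)·20540/1053 = 1.0083948
  Dept II: (9102/61392)²·(1−1048/9102)·42010/1048 = 0.77967982
  → Var(ȳ_str) = 2.0961358.
Var(ȳ_srs) = (1 − 10593/61392)·37110/10593 = 2.8987807.
deff = 2.0961358 / 2.8987807 = 0.7231.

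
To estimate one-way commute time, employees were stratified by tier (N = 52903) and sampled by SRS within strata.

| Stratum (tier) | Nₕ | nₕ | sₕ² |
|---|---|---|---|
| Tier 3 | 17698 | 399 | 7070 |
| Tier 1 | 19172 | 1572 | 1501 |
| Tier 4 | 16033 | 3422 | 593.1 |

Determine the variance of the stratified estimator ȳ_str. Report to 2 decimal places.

Var(ȳ_str) = Σₕ Wₕ²(1 − fₕ)sₕ²/nₕ with Wₕ = Nₕ/N, N = 52903.
Tier 3: Wₕ = 0.33453679; term = 0.33453679²·(1 − 0.02254492)·7070/399 = 1.9383451.
Tier 1: Wₕ = 0.36239911; term = 0.36239911²·(1 − 0.08199458)·1501/1572 = 0.11511917.
Tier 4: Wₕ = 0.30306410; term = 0.30306410²·(1 − 0.21343479)·593.1/3422 = 0.012521364.
Sum = 2.0659856.

2.07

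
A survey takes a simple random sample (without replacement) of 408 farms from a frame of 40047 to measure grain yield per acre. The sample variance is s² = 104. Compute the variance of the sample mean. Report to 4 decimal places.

0.2523

Under SRS without replacement, Var(ȳ) = (1 − f)·s²/n with f = n/N = 408/40047 = 0.01018803.
Var(ȳ) = (1 − 0.01018803)·104/408 = 0.98981197·0.25490196 = 0.25230501.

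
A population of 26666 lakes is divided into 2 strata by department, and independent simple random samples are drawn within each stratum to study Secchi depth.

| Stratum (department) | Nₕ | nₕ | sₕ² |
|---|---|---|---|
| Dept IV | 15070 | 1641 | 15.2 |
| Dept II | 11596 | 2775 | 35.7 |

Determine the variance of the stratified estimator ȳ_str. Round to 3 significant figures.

0.00449

Var(ȳ_str) = Σₕ Wₕ²(1 − fₕ)sₕ²/nₕ with Wₕ = Nₕ/N, N = 26666.
Dept IV: Wₕ = 0.56513913; term = 0.56513913²·(1 − 0.10889184)·15.2/1641 = 0.0026361868.
Dept II: Wₕ = 0.43486087; term = 0.43486087²·(1 − 0.23930666)·35.7/2775 = 0.0018506126.
Sum = 0.0044867994.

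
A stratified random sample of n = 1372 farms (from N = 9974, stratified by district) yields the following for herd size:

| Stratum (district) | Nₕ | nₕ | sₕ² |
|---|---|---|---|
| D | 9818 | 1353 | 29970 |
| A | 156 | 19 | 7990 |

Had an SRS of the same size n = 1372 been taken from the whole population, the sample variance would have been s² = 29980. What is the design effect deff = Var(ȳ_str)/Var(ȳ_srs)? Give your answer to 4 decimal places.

0.9868

Var(ȳ_str) = Σ Wₕ²(1−fₕ)sₕ²/nₕ with Wₕ = Nₕ/9974:
  D: (9818/9974)²·(1−1353/9818)·29970/1353 = 18.505474
  A: (156/9974)²·(1−19/156)·7990/19 = 0.090344063
  → Var(ȳ_str) = 18.595818.
Var(ȳ_srs) = (1 − 1372/9974)·29980/1372 = 18.845497.
deff = 18.595818 / 18.845497 = 0.9868.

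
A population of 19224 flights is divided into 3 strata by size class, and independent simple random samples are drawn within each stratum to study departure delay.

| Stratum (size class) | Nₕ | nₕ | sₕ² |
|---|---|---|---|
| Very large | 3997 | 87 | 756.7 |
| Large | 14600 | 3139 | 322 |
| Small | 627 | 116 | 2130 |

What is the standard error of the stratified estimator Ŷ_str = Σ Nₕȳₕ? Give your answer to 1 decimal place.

Var(Ŷ_str) = Σₕ Nₕ²(1 − fₕ)sₕ²/nₕ.
Very large: 3997²·(1 − 87/3997)·756.7/87 = 1.3593002 × 10^8.
Large: 14600²·(1 − 3139/14600)·322/3139 = 1.7164847 × 10^7.
Small: 627²·(1 − 116/627)·2130/116 = 5.8831518 × 10^6.
Sum = 1.5897802 × 10^8.
SE = √(1.5897802 × 10^8) = 12608.6.

12608.6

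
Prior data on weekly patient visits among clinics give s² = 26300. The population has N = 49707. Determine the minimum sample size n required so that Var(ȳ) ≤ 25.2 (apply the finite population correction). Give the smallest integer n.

1023

Without fpc, n₀ = s²/D = 26300/25.2 = 1043.6508.
With fpc, (1 − n/N)·s²/n ≤ D requires n ≥ n₀/(1 + n₀/N) = 1043.6508/(1 + 1043.6508/49707) = 1022.1889.
Rounding up, n = 1023.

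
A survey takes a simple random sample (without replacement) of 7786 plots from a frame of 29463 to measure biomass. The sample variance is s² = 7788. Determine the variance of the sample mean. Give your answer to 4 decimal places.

Under SRS without replacement, Var(ȳ) = (1 − f)·s²/n with f = n/N = 7786/29463 = 0.26426365.
Var(ȳ) = (1 − 0.26426365)·7788/7786 = 0.73573635·1.0002569 = 0.73592534.

0.7359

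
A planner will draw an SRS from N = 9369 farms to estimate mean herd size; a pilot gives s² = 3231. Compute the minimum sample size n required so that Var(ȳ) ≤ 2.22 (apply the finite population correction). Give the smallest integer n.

1260

Without fpc, n₀ = s²/D = 3231/2.22 = 1455.4054.
With fpc, (1 − n/N)·s²/n ≤ D requires n ≥ n₀/(1 + n₀/N) = 1455.4054/(1 + 1455.4054/9369) = 1259.7175.
Rounding up, n = 1260.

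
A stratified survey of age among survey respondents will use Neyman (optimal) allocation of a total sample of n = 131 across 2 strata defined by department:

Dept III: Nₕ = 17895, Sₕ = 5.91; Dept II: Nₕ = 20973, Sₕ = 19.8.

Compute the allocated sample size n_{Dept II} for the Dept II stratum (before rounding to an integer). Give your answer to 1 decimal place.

Neyman allocation: nₕ = n·NₕSₕ / Σⱼ NⱼSⱼ.
Σ NⱼSⱼ = 17895·5.91 + 20973·19.8 = 521024.85.
n_{Dept II} = 131·20973·19.8 / 521024.85 = 104.4.

104.4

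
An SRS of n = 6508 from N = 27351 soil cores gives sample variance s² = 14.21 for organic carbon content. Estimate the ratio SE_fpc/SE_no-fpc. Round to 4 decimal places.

f = n/N = 6508/27351 = 0.23794377.
SE_no-fpc = √(s²/n) = 0.046727578; SE_fpc = √((1−f)s²/n) = 0.040791228.
Ratio = √(1−f) = 0.87295832.

0.8730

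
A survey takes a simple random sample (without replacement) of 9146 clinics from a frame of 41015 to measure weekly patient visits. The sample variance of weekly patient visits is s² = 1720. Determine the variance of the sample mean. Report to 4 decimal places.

0.1461

Under SRS without replacement, Var(ȳ) = (1 − f)·s²/n with f = n/N = 9146/41015 = 0.22299159.
Var(ȳ) = (1 − 0.22299159)·1720/9146 = 0.77700841·0.18806035 = 0.14612448.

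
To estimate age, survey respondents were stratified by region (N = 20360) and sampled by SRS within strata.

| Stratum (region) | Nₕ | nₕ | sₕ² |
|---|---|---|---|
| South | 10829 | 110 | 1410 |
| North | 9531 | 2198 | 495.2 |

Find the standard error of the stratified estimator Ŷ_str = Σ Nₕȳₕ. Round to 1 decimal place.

Var(Ŷ_str) = Σₕ Nₕ²(1 − fₕ)sₕ²/nₕ.
South: 10829²·(1 − 110/10829)·1410/110 = 1.4878839 × 10^9.
North: 9531²·(1 − 2198/9531)·495.2/2198 = 1.5746104 × 10^7.
Sum = 1.50363 × 10^9.
SE = √(1.50363 × 10^9) = 38776.7.

38776.7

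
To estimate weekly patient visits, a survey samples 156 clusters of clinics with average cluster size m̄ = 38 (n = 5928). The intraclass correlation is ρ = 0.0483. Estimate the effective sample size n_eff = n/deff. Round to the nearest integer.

deff = 1 + (38 − 1)·0.0483 = 1 + 1.7871 = 2.7871.
n_eff = 5928 / 2.7871 = 2127.

2127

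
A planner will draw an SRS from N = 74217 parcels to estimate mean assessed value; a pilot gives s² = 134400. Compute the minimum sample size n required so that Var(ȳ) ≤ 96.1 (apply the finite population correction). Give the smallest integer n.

1373

Without fpc, n₀ = s²/D = 134400/96.1 = 1398.5432.
With fpc, (1 − n/N)·s²/n ≤ D requires n ≥ n₀/(1 + n₀/N) = 1398.5432/(1 + 1398.5432/74217) = 1372.6765.
Rounding up, n = 1373.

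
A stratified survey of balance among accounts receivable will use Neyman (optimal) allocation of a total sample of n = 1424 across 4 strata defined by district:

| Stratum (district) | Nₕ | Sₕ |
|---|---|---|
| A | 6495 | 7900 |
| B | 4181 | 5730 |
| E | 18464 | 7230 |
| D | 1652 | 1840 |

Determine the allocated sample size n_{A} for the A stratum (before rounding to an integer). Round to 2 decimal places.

Neyman allocation: nₕ = n·NₕSₕ / Σⱼ NⱼSⱼ.
Σ NⱼSⱼ = 6495·7900 + 4181·5730 + 18464·7230 + 1652·1840 = 2.1180203 × 10^8.
n_{A} = 1424·6495·7900 / (2.1180203 × 10^8) = 344.97.

344.97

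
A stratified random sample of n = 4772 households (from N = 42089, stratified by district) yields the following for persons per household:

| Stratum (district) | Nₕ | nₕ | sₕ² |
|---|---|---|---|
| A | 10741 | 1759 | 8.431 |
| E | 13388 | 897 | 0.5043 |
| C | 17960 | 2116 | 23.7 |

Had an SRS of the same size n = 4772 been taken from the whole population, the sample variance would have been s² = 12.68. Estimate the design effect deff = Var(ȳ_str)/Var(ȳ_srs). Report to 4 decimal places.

0.8970

Var(ȳ_str) = Σ Wₕ²(1−fₕ)sₕ²/nₕ with Wₕ = Nₕ/42089:
  A: (10741/42089)²·(1−1759/10741)·8.431/1759 = 2.6103203 × 10^-4
  E: (13388/42089)²·(1−897/13388)·0.5043/897 = 5.3072827 × 10^-5
  C: (17960/42089)²·(1−2116/17960)·23.7/2116 = 0.0017991469
  → Var(ȳ_str) = 0.0021132518.
Var(ȳ_srs) = (1 − 4772/42089)·12.68/4772 = 0.0023559004.
deff = 0.0021132518 / 0.0023559004 = 0.8970.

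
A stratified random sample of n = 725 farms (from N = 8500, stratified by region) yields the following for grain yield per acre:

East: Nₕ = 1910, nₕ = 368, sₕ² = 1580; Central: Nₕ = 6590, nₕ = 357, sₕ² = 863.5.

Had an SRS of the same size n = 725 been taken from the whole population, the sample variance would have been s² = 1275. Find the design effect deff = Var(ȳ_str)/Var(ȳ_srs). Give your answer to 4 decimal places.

Var(ȳ_str) = Σ Wₕ²(1−fₕ)sₕ²/nₕ with Wₕ = Nₕ/8500:
  East: (1910/8500)²·(1−368/1910)·1580/368 = 0.1750206
  Central: (6590/8500)²·(1−357/6590)·863.5/357 = 1.3751144
  → Var(ȳ_str) = 1.550135.
Var(ȳ_srs) = (1 − 725/8500)·1275/725 = 1.6086207.
deff = 1.550135 / 1.6086207 = 0.9636.

0.9636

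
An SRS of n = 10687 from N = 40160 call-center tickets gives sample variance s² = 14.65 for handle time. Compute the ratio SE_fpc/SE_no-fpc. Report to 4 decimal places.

0.8567

f = n/N = 10687/40160 = 0.26611056.
SE_no-fpc = √(s²/n) = 0.037024645; SE_fpc = √((1−f)s²/n) = 0.031718032.
Ratio = √(1−f) = 0.85667347.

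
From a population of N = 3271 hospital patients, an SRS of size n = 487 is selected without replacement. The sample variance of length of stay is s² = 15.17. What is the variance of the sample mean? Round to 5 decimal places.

0.02651

Under SRS without replacement, Var(ȳ) = (1 − f)·s²/n with f = n/N = 487/3271 = 0.14888413.
Var(ȳ) = (1 − 0.14888413)·15.17/487 = 0.85111587·0.031149897 = 0.026512172.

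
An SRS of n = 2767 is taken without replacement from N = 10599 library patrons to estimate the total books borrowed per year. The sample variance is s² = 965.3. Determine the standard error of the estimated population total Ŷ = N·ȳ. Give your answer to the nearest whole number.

5381

Var(Ŷ) = N²·Var(ȳ) = N²·(1 − n/N)·s²/n.
f = 2767/10599 = 0.26106236; Var(ȳ) = 0.73893764·965.3/2767 = 0.25778695.
Var(Ŷ) = 10599² · 0.25778695 = 2.8959477 × 10^7.
SE(Ŷ) = √(2.8959477 × 10^7) = 5381.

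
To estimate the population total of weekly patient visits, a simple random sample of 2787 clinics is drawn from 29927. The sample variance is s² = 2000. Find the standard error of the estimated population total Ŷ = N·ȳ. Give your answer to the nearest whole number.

Var(Ŷ) = N²·Var(ȳ) = N²·(1 − n/N)·s²/n.
f = 2787/29927 = 0.09312661; Var(ȳ) = 0.90687339·2000/2787 = 0.65078823.
Var(Ŷ) = 29927² · 0.65078823 = 5.8286242 × 10^8.
SE(Ŷ) = √(5.8286242 × 10^8) = 24143.

24143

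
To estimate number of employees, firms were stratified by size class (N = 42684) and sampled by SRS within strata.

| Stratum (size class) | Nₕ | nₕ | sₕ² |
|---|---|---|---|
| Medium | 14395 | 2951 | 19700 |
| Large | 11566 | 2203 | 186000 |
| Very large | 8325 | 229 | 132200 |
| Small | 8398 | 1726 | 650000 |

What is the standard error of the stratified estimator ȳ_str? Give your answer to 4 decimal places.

6.2097

Var(ȳ_str) = Σₕ Wₕ²(1 − fₕ)sₕ²/nₕ with Wₕ = Nₕ/N, N = 42684.
Medium: Wₕ = 0.33724581; term = 0.33724581²·(1 − 0.20500174)·19700/2951 = 0.60360984.
Large: Wₕ = 0.27096804; term = 0.27096804²·(1 − 0.19047207)·186000/2203 = 5.0184134.
Very large: Wₕ = 0.19503795; term = 0.19503795²·(1 − 0.02750751)·132200/229 = 21.356029.
Small: Wₕ = 0.19674820; term = 0.19674820²·(1 − 0.20552513)·650000/1726 = 11.581752.
Sum = 38.559804.
SE = √(38.559804) = 6.2097.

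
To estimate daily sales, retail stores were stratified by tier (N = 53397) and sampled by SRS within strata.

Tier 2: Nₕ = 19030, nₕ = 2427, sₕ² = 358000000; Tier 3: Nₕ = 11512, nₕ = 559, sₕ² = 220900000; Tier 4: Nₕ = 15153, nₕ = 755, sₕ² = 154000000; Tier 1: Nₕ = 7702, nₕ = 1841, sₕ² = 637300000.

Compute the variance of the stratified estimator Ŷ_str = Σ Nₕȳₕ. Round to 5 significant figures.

1.5656 × 10^14

Var(Ŷ_str) = Σₕ Nₕ²(1 − fₕ)sₕ²/nₕ.
Tier 2: 19030²·(1 − 2427/19030)·358000000/2427 = 4.6605654 × 10^13.
Tier 3: 11512²·(1 − 559/11512)·220900000/559 = 4.9827348 × 10^13.
Tier 4: 15153²·(1 − 755/15153)·154000000/755 = 4.4501491 × 10^13.
Tier 1: 7702²·(1 − 1841/7702)·637300000/1841 = 1.5626631 × 10^13.
Sum = 1.5656112 × 10^14.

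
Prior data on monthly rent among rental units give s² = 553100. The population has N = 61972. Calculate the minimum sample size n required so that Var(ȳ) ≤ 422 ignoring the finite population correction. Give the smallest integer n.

1311

Without fpc, n₀ = s²/D = 553100/422 = 1310.6635.
Rounding up, n = 1311.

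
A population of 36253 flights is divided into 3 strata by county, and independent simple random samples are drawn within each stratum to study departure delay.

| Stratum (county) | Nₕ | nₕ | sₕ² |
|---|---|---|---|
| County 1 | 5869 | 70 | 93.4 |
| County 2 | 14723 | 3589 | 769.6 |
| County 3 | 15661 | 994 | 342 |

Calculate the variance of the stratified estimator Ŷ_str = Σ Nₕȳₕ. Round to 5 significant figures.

Var(Ŷ_str) = Σₕ Nₕ²(1 − fₕ)sₕ²/nₕ.
County 1: 5869²·(1 − 70/5869)·93.4/70 = 4.5411522 × 10^7.
County 2: 14723²·(1 − 3589/14723)·769.6/3589 = 3.5151117 × 10^7.
County 3: 15661²·(1 − 994/15661)·342/994 = 7.9031551 × 10^7.
Sum = 1.5959419 × 10^8.

1.5959 × 10^8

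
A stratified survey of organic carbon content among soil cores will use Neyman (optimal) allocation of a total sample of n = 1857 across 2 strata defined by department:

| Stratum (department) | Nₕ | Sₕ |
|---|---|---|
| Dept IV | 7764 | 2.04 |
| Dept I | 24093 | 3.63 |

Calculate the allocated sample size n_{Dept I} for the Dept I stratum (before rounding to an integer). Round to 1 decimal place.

Neyman allocation: nₕ = n·NₕSₕ / Σⱼ NⱼSⱼ.
Σ NⱼSⱼ = 7764·2.04 + 24093·3.63 = 103296.15.
n_{Dept I} = 1857·24093·3.63 / 103296.15 = 1572.3.

1572.3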